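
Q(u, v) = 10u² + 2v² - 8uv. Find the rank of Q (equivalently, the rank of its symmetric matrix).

The associated matrix is A = [[10, -4], [-4, 2]].
Congruent diagonalization of A (simultaneous row and column reduction) yields pivots 10, 2/5.
So there are 2 positive pivots.
The rank is the number of nonzero pivots: 2.

2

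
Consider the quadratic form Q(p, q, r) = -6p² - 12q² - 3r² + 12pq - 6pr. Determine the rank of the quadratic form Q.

The symmetric matrix is A = [[-6, 6, -3], [6, -12, 0], [-3, 0, -3]].
Congruent diagonalization of A (simultaneous row and column reduction) yields pivots -6, -6, 0.
Counting signs: 2 negative, 1 zero.
The rank is the number of nonzero pivots: 2.

2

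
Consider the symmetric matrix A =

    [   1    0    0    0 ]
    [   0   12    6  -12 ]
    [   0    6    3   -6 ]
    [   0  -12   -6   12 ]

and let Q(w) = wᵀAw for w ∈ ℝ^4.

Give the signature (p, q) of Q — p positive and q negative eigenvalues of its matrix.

Row-reducing A symmetrically gives the diagonal entries 1, 12, 0, 0.
That gives 2 positive, 2 zero pivots.

(2, 0)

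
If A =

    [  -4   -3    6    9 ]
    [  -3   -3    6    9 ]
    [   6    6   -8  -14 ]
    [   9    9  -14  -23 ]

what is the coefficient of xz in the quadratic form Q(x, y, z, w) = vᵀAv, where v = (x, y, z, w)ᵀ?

12

The coefficient of xz is A[1,3] + A[3,1] = 2·6 = 12.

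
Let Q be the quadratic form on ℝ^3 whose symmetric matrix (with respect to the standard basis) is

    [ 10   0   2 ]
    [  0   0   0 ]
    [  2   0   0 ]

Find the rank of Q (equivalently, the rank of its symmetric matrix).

2

Congruent diagonalization of A (simultaneous row and column reduction) yields pivots 10, 0, -2/5.
That gives 1 positive, 1 negative, 1 zero pivots.
The rank is the number of nonzero pivots: 2.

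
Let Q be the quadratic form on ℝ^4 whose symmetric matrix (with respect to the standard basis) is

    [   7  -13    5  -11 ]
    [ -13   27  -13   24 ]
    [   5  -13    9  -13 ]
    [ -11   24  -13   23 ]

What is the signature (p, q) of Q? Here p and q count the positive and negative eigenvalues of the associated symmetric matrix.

Row-reducing A symmetrically gives the diagonal entries 7, 20/7, 3/5, 5/6.
Counting signs: 4 positive.

(4, 0)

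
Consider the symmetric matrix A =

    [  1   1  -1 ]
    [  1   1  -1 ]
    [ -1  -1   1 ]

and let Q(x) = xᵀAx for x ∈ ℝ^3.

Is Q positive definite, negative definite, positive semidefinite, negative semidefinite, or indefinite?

positive semidefinite

Row-reducing A symmetrically gives the diagonal entries 1, 0, 0.
So there are 1 positive, 2 zero pivots.
Hence Q is positive semidefinite.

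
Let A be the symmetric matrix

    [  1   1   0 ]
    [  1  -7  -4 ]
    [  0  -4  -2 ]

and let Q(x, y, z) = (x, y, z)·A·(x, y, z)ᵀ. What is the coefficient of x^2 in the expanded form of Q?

1

The coefficient of x^2 is the diagonal entry A[1,1] = 1.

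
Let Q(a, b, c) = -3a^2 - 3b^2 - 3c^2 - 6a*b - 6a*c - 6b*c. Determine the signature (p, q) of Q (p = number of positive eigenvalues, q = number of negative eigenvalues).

Write A = [[-3, -3, -3], [-3, -3, -3], [-3, -3, -3]].
Applying the same elementary operations to the rows and columns of A produces a congruent diagonal matrix with entries -3, 0, 0.
That gives 1 negative, 2 zero pivots.

(0, 1)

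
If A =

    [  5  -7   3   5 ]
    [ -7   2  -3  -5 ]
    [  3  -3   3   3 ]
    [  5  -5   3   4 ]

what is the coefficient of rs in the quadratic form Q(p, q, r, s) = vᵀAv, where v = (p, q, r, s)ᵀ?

The coefficient of rs is A[3,4] + A[4,3] = 2·3 = 6.

6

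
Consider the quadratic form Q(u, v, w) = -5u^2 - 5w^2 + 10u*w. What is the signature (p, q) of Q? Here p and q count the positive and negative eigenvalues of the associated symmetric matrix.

(0, 1)

The symmetric matrix is A = [[-5, 0, 5], [0, 0, 0], [5, 0, -5]].
Congruent diagonalization of A (simultaneous row and column reduction) yields pivots -5, 0, 0.
Counting signs: 1 negative, 2 zero.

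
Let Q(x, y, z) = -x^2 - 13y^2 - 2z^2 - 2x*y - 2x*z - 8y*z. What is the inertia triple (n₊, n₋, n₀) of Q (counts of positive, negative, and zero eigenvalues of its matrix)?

Write A = [[-1, -1, -1], [-1, -13, -4], [-1, -4, -2]].
Symmetric row and column elimination reduces A to a congruent diagonal form with pivots -1, -12, -1/4.
Counting signs: 3 negative.

(0, 3, 0)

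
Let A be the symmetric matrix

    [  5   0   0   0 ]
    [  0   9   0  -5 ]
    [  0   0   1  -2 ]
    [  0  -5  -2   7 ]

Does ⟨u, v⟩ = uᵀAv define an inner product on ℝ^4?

yes

Applying the same elementary operations to the rows and columns of A produces a congruent diagonal matrix with entries 5, 9, 1, 2/9.
Counting signs: 4 positive.
Hence Q is positive definite.
⟨·,·⟩ is an inner product exactly when A is positive definite.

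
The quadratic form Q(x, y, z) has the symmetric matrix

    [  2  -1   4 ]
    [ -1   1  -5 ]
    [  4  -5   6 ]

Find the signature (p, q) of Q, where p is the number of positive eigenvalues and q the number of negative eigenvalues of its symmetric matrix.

Symmetric row and column elimination reduces A to a congruent diagonal form with pivots 2, 1/2, -20.
Counting signs: 2 positive, 1 negative.

(2, 1)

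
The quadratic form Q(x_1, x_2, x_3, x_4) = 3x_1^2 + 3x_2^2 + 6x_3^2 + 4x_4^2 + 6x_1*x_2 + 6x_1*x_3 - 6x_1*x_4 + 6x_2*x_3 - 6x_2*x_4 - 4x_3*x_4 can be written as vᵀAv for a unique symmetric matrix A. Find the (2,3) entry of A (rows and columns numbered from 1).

3

The coefficient of x_2·x_3 in Q is 6. For a symmetric A this equals A[2,3] + A[3,2] = 2·A[2,3].
So A[2,3] = 6/2 = 3.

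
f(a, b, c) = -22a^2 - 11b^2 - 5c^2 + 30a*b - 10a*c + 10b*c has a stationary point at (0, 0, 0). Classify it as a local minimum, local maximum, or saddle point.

The Hessian at the origin is H = [[-44, 30, -10], [30, -22, 10], [-10, 10, -10]].
Congruent diagonalization of H (simultaneous row and column reduction) yields pivots -44, -17/11, -20/17.
So there are 3 negative pivots.
H is negative definite, so the origin is a strict local maximum.

local maximum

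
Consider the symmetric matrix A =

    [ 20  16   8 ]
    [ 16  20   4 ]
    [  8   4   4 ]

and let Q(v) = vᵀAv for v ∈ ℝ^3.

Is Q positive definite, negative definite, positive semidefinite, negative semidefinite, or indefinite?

Congruent diagonalization of A (simultaneous row and column reduction) yields pivots 20, 36/5, 0.
That gives 2 positive, 1 zero pivots.
Hence Q is positive semidefinite.

positive semidefinite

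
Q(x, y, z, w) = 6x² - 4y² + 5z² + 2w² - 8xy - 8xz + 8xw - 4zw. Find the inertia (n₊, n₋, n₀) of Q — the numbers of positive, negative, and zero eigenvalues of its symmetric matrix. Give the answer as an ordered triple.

(3, 1, 0)

The symmetric matrix is A = [[6, -4, -4, 4], [-4, -4, 0, 0], [-4, 0, 5, -2], [4, 0, -2, 2]].
Symmetric row and column elimination reduces A to a congruent diagonal form with pivots 6, -20/3, 17/5, 6/17.
So there are 3 positive, 1 negative pivots.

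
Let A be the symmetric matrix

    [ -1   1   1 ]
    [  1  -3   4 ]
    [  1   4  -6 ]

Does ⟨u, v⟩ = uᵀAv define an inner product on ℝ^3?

An LDLᵀ factorisation of A has diagonal entries -1, -2, 15/2.
So there are 1 positive, 2 negative pivots.
Hence Q is indefinite.
⟨·,·⟩ is an inner product exactly when A is positive definite.

no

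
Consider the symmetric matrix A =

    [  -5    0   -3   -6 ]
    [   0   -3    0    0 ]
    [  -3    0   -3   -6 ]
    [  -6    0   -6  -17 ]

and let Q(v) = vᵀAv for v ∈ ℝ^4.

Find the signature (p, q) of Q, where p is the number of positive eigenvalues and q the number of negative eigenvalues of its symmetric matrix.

(0, 4)

An LDLᵀ factorisation of A has diagonal entries -5, -3, -6/5, -5.
Counting signs: 4 negative.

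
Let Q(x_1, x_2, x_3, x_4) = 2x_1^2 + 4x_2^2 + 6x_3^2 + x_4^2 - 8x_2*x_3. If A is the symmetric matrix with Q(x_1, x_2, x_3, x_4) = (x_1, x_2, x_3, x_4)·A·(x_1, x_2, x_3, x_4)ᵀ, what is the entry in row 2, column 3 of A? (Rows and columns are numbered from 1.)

The coefficient of x_2·x_3 in Q is -8. For a symmetric A this equals A[2,3] + A[3,2] = 2·A[2,3].
So A[2,3] = -8/2 = -4.

-4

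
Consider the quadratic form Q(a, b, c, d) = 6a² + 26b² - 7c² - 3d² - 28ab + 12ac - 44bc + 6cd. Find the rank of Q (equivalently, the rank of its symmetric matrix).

The associated matrix is A = [[6, -14, 6, 0], [-14, 26, -22, 0], [6, -22, -7, 3], [0, 0, 3, -3]].
An LDLᵀ factorisation of A has diagonal entries 6, -20/3, -17/5, -6/17.
That gives 1 positive, 3 negative pivots.
The rank is the number of nonzero pivots: 4.

4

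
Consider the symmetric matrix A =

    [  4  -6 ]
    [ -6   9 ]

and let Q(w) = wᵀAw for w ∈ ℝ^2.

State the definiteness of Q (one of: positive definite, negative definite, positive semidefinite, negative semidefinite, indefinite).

Applying the same elementary operations to the rows and columns of A produces a congruent diagonal matrix with entries 4, 0.
Counting signs: 1 positive, 1 zero.
Hence Q is positive semidefinite.

positive semidefinite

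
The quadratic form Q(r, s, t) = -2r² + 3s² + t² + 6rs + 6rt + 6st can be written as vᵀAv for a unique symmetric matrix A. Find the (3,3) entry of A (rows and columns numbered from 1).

1

The coefficient of t² in Q is 1, and that is exactly A[3,3].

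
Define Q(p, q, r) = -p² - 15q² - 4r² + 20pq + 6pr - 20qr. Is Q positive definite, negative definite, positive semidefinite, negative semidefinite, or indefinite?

indefinite

Write A = [[-1, 10, 3], [10, -15, -10], [3, -10, -4]].
Row-reducing A symmetrically gives the diagonal entries -1, 85, 5/17.
So there are 2 positive, 1 negative pivots.
Hence Q is indefinite.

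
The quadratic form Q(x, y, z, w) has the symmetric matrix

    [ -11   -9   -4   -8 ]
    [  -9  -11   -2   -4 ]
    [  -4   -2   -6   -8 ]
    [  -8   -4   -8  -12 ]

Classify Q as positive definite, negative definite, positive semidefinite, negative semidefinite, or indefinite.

Leading principal minors: Δ_1 = -11, Δ_2 = 40, Δ_3 = -164, Δ_4 = 16.
The signs alternate starting with Δ_1 < 0, so by Sylvester's criterion Q is negative definite.

negative definite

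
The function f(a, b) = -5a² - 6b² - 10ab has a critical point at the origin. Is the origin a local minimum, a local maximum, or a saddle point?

The Hessian at the origin is H = [[-10, -10], [-10, -12]].
det H = -10·-12 − (-10)² = 20 > 0 and H[1,1] = -10 < 0, so H is negative definite.
Therefore the origin is a local maximum.

local maximum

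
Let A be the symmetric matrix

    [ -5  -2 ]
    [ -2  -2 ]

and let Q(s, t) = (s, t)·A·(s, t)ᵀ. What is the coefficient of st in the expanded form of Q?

-4

The coefficient of st is A[1,2] + A[2,1] = 2·(-2) = -4.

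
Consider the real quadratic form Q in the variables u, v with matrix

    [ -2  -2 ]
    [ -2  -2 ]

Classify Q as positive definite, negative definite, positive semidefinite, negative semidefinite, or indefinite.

For the 2×2 matrix [[-2, -2], [-2, -2]]: det = -2·-2 − (-2)² = 0, trace = -4.
det = 0 so one eigenvalue is zero; the form is semidefinite with the sign of the trace.

negative semidefinite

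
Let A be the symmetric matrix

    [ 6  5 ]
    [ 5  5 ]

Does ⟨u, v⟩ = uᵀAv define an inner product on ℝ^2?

yes

For the 2×2 matrix [[6, 5], [5, 5]]: det = 6·5 − (5)² = 5, trace = 11.
det > 0 so both eigenvalues share the sign of the trace; trace = 11 > 0 ⇒ both positive.
⟨·,·⟩ is an inner product exactly when A is positive definite.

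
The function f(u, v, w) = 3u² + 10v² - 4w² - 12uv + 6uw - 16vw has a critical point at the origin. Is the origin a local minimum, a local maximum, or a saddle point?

saddle point

The Hessian at the origin is H = [[6, -12, 6], [-12, 20, -16], [6, -16, -8]].
An LDLᵀ factorisation of H has diagonal entries 6, -4, -10.
Counting signs: 1 positive, 2 negative.
H is indefinite, so the origin is a saddle point.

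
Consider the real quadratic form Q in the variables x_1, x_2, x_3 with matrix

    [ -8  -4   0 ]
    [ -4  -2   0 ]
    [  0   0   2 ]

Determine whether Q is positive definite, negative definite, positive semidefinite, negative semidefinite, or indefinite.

indefinite

Congruent diagonalization of A (simultaneous row and column reduction) yields pivots -8, 0, 2.
That gives 1 positive, 1 negative, 1 zero pivots.
Hence Q is indefinite.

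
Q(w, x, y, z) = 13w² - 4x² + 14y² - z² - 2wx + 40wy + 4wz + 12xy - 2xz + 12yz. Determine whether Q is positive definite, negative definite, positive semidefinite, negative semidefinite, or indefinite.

Write A = [[13, -1, 20, 2], [-1, -4, 6, -1], [20, 6, 14, 6], [2, -1, 6, -1]].
Row-reducing A symmetrically gives the diagonal entries 13, -53/13, -150/53, -12/25.
That gives 1 positive, 3 negative pivots.
Hence Q is indefinite.

indefinite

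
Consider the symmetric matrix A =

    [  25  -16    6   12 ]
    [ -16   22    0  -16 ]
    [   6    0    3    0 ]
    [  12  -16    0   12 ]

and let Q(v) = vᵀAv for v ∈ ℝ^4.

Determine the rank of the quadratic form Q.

4

Row-reducing A symmetrically gives the diagonal entries 25, 294/25, 15/49, 4/15.
So there are 4 positive pivots.
The rank is the number of nonzero pivots: 4.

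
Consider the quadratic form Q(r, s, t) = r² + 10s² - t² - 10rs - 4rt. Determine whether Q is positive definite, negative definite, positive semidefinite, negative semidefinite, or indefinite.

Write A = [[1, -5, -2], [-5, 10, 0], [-2, 0, -1]].
Symmetric row and column elimination reduces A to a congruent diagonal form with pivots 1, -15, 5/3.
That gives 2 positive, 1 negative pivots.
Hence Q is indefinite.

indefinite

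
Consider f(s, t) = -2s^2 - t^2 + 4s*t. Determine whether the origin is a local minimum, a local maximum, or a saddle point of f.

saddle point

The Hessian at the origin is H = [[-4, 4], [4, -2]].
det H = -4·-2 − (4)² = -8 < 0, so H is indefinite.
Therefore the origin is a saddle point.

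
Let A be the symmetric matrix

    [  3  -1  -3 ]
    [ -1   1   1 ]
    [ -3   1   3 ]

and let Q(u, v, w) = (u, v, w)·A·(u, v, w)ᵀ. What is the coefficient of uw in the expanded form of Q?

The coefficient of uw is A[1,3] + A[3,1] = 2·(-3) = -6.

-6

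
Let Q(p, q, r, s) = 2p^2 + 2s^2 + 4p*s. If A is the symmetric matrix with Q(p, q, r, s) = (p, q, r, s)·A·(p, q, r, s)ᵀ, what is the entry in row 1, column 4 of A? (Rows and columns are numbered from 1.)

2

The coefficient of p·s in Q is 4. For a symmetric A this equals A[1,4] + A[4,1] = 2·A[1,4].
So A[1,4] = 4/2 = 2.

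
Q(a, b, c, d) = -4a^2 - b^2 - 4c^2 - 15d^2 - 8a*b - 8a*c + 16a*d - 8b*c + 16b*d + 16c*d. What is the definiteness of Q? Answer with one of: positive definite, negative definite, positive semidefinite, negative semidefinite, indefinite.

indefinite

The symmetric matrix is A = [[-4, -4, -4, 8], [-4, -1, -4, 8], [-4, -4, -4, 8], [8, 8, 8, -15]].
Applying the same elementary operations to the rows and columns of A produces a congruent diagonal matrix with entries -4, 3, 0, 1.
So there are 2 positive, 1 negative, 1 zero pivots.
Hence Q is indefinite.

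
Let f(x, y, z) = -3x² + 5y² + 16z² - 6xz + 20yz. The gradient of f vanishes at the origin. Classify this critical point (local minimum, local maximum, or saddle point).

saddle point

The Hessian at the origin is H = [[-6, 0, -6], [0, 10, 20], [-6, 20, 32]].
Applying the same elementary operations to the rows and columns of H produces a congruent diagonal matrix with entries -6, 10, -2.
Counting signs: 1 positive, 2 negative.
H is indefinite, so the origin is a saddle point.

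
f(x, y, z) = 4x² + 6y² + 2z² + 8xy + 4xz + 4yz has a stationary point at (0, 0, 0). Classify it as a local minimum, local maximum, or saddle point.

local minimum

The Hessian at the origin is H = [[8, 8, 4], [8, 12, 4], [4, 4, 4]].
An LDLᵀ factorisation of H has diagonal entries 8, 4, 2.
So there are 3 positive pivots.
H is positive definite, so the origin is a strict local minimum.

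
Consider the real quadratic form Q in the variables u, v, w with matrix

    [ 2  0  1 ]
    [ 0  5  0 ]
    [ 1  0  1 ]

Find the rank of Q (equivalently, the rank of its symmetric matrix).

3

An LDLᵀ factorisation of A has diagonal entries 2, 5, 1/2.
That gives 3 positive pivots.
The rank is the number of nonzero pivots: 3.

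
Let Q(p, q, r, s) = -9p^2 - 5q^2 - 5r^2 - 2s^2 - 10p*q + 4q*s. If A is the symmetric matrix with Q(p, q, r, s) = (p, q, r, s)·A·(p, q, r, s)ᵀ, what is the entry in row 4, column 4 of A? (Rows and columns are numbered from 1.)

The coefficient of s^2 in Q is -2, and that is exactly A[4,4].

-2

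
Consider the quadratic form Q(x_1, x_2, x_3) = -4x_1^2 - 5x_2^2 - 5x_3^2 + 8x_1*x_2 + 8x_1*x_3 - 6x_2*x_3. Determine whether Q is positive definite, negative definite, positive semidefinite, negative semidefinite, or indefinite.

The associated matrix is A = [[-4, 4, 4], [4, -5, -3], [4, -3, -5]].
Row-reducing A symmetrically gives the diagonal entries -4, -1, 0.
Counting signs: 2 negative, 1 zero.
Hence Q is negative semidefinite.

negative semidefinite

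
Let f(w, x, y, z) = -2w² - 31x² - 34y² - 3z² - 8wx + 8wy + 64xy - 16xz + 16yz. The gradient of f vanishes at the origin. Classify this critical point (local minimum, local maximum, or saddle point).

local maximum

The Hessian at the origin is H = [[-4, -8, 8, 0], [-8, -62, 64, -16], [8, 64, -68, 16], [0, -16, 16, -6]].
Row-reducing H symmetrically gives the diagonal entries -4, -46, -44/23, -2/11.
That gives 4 negative pivots.
H is negative definite, so the origin is a strict local maximum.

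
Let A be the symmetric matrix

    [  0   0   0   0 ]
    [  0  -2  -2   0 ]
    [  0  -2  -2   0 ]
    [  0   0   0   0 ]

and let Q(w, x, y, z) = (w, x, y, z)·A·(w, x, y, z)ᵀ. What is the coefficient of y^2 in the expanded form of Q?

The coefficient of y^2 is the diagonal entry A[3,3] = -2.

-2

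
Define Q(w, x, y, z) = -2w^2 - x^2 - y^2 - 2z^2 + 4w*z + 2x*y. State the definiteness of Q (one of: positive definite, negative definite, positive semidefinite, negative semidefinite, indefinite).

negative semidefinite

The symmetric matrix is A = [[-2, 0, 0, 2], [0, -1, 1, 0], [0, 1, -1, 0], [2, 0, 0, -2]].
Row-reducing A symmetrically gives the diagonal entries -2, -1, 0, 0.
So there are 2 negative, 2 zero pivots.
Hence Q is negative semidefinite.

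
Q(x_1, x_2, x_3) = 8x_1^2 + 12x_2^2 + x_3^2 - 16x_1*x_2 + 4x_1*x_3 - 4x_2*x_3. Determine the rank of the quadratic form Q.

3

The symmetric matrix is A = [[8, -8, 2], [-8, 12, -2], [2, -2, 1]].
Row-reducing A symmetrically gives the diagonal entries 8, 4, 1/2.
That gives 3 positive pivots.
The rank is the number of nonzero pivots: 3.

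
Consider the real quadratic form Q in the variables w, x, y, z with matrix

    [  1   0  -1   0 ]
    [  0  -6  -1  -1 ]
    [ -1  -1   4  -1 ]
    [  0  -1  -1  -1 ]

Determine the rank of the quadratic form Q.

4

An LDLᵀ factorisation of A has diagonal entries 1, -6, 19/6, -20/19.
That gives 2 positive, 2 negative pivots.
The rank is the number of nonzero pivots: 4.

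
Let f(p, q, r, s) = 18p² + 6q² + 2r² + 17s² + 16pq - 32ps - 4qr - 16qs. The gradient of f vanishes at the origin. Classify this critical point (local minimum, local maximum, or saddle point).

The Hessian at the origin is H = [[36, 16, 0, -32], [16, 12, -4, -16], [0, -4, 4, 0], [-32, -16, 0, 34]].
Row-reducing H symmetrically gives the diagonal entries 36, 44/9, 8/11, 2.
So there are 4 positive pivots.
H is positive definite, so the origin is a strict local minimum.

local minimum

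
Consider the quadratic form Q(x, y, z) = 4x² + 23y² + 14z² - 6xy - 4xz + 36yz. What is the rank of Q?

3

Write A = [[4, -3, -2], [-3, 23, 18], [-2, 18, 14]].
An LDLᵀ factorisation of A has diagonal entries 4, 83/4, -10/83.
That gives 2 positive, 1 negative pivots.
The rank is the number of nonzero pivots: 3.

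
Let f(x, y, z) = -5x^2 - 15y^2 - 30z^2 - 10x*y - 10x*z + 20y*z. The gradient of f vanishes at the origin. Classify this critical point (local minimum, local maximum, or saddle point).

local maximum

The Hessian at the origin is H = [[-10, -10, -10], [-10, -30, 20], [-10, 20, -60]].
Symmetric row and column elimination reduces H to a congruent diagonal form with pivots -10, -20, -5.
So there are 3 negative pivots.
H is negative definite, so the origin is a strict local maximum.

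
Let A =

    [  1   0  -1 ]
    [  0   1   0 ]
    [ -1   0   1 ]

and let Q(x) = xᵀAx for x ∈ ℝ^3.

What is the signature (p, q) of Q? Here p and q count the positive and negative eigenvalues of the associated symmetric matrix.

Congruent diagonalization of A (simultaneous row and column reduction) yields pivots 1, 1, 0.
Counting signs: 2 positive, 1 zero.

(2, 0)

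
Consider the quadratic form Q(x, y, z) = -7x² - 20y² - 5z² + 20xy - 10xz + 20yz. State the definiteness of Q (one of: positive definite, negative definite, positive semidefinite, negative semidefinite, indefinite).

The symmetric matrix is A = [[-7, 10, -5], [10, -20, 10], [-5, 10, -5]].
Row-reducing A symmetrically gives the diagonal entries -7, -40/7, 0.
So there are 2 negative, 1 zero pivots.
Hence Q is negative semidefinite.

negative semidefinite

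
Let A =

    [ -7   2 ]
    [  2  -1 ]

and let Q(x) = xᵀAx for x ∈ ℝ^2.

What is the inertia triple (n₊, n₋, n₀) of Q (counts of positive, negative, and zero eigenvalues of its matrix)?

Symmetric row and column elimination reduces A to a congruent diagonal form with pivots -7, -3/7.
So there are 2 negative pivots.

(0, 2, 0)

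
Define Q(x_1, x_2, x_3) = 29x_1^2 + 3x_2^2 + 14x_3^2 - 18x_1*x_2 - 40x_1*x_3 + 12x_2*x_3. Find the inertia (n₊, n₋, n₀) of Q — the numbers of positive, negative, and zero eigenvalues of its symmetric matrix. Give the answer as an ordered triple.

(2, 0, 1)

The associated matrix is A = [[29, -9, -20], [-9, 3, 6], [-20, 6, 14]].
Applying the same elementary operations to the rows and columns of A produces a congruent diagonal matrix with entries 29, 6/29, 0.
So there are 2 positive, 1 zero pivots.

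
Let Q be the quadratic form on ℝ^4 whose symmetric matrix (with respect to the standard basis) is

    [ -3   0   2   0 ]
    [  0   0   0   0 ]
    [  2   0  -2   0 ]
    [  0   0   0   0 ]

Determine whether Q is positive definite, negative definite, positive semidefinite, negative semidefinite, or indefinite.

negative semidefinite

Symmetric row and column elimination reduces A to a congruent diagonal form with pivots -3, 0, -2/3, 0.
That gives 2 negative, 2 zero pivots.
Hence Q is negative semidefinite.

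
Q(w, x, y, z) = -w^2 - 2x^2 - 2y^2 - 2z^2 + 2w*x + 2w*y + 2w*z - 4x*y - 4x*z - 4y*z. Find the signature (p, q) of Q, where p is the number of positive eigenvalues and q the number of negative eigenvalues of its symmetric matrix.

(0, 2)

Write A = [[-1, 1, 1, 1], [1, -2, -2, -2], [1, -2, -2, -2], [1, -2, -2, -2]].
Row-reducing A symmetrically gives the diagonal entries -1, -1, 0, 0.
So there are 2 negative, 2 zero pivots.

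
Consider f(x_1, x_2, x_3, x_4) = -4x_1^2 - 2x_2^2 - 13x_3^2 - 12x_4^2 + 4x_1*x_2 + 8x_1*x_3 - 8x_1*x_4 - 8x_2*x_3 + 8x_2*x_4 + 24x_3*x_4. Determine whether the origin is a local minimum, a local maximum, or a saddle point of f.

The Hessian at the origin is H = [[-8, 4, 8, -8], [4, -4, -8, 8], [8, -8, -26, 24], [-8, 8, 24, -24]].
Applying the same elementary operations to the rows and columns of H produces a congruent diagonal matrix with entries -8, -2, -10, -8/5.
Counting signs: 4 negative.
H is negative definite, so the origin is a strict local maximum.

local maximum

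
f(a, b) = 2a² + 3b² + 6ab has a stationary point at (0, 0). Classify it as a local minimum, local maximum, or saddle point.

saddle point

The Hessian at the origin is H = [[4, 6], [6, 6]].
det H = 4·6 − (6)² = -12 < 0, so H is indefinite.
Therefore the origin is a saddle point.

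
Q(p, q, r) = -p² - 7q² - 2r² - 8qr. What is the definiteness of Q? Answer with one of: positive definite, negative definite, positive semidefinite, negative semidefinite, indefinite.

The symmetric matrix is A = [[-1, 0, 0], [0, -7, -4], [0, -4, -2]].
Applying the same elementary operations to the rows and columns of A produces a congruent diagonal matrix with entries -1, -7, 2/7.
That gives 1 positive, 2 negative pivots.
Hence Q is indefinite.

indefinite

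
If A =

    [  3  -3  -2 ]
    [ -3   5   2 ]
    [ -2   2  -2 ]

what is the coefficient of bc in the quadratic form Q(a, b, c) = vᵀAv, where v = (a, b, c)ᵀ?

4

The coefficient of bc is A[2,3] + A[3,2] = 2·2 = 4.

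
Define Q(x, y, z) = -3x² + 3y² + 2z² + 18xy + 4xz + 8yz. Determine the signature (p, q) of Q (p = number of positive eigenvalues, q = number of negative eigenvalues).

(1, 1)

The symmetric matrix is A = [[-3, 9, 2], [9, 3, 4], [2, 4, 2]].
Congruent diagonalization of A (simultaneous row and column reduction) yields pivots -3, 30, 0.
Counting signs: 1 positive, 1 negative, 1 zero.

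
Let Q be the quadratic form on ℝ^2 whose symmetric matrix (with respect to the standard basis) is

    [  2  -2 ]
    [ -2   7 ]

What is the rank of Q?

2

Row-reducing A symmetrically gives the diagonal entries 2, 5.
So there are 2 positive pivots.
The rank is the number of nonzero pivots: 2.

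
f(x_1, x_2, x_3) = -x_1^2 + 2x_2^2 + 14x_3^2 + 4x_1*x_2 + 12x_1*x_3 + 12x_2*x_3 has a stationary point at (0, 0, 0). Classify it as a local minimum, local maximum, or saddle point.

The Hessian at the origin is H = [[-2, 4, 12], [4, 4, 12], [12, 12, 28]].
Congruent diagonalization of H (simultaneous row and column reduction) yields pivots -2, 12, -8.
That gives 1 positive, 2 negative pivots.
H is indefinite, so the origin is a saddle point.

saddle point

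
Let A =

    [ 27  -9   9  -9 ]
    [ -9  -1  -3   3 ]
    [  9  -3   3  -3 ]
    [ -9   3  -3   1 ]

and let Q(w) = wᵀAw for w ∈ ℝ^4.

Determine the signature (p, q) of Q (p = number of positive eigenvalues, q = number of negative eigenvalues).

Row-reducing A symmetrically gives the diagonal entries 27, -4, 0, -2.
So there are 1 positive, 2 negative, 1 zero pivots.

(1, 2)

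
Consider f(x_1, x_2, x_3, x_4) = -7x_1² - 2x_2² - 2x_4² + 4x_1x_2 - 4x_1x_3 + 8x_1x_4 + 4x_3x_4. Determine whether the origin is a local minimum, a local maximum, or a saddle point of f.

The Hessian at the origin is H = [[-14, 4, -4, 8], [4, -4, 0, 0], [-4, 0, 0, 4], [8, 0, 4, -4]].
Row-reducing H symmetrically gives the diagonal entries -14, -20/7, 8/5, 2.
So there are 2 positive, 2 negative pivots.
H is indefinite, so the origin is a saddle point.

saddle point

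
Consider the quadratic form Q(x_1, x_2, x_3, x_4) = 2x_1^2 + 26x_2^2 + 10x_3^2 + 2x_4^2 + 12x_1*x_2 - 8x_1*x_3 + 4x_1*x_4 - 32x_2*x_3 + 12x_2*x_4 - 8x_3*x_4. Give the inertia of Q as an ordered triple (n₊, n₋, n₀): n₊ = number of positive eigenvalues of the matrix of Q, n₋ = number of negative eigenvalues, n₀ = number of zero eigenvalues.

Write A = [[2, 6, -4, 2], [6, 26, -16, 6], [-4, -16, 10, -4], [2, 6, -4, 2]].
Applying the same elementary operations to the rows and columns of A produces a congruent diagonal matrix with entries 2, 8, 0, 0.
Counting signs: 2 positive, 2 zero.

(2, 0, 2)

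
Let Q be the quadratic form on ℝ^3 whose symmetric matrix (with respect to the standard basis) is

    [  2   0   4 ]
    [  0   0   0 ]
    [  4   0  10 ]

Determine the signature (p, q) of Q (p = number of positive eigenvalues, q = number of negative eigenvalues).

(2, 0)

Row-reducing A symmetrically gives the diagonal entries 2, 0, 2.
That gives 2 positive, 1 zero pivots.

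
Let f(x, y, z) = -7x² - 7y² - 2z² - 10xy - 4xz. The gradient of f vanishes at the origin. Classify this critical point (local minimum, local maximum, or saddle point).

local maximum

The Hessian at the origin is H = [[-14, -10, -4], [-10, -14, 0], [-4, 0, -4]].
Row-reducing H symmetrically gives the diagonal entries -14, -48/7, -5/3.
That gives 3 negative pivots.
H is negative definite, so the origin is a strict local maximum.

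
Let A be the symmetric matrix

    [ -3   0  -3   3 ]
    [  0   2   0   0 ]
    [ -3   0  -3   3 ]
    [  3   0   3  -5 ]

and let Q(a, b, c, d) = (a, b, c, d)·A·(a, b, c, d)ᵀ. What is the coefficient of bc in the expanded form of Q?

The coefficient of bc is A[2,3] + A[3,2] = 2·0 = 0.

0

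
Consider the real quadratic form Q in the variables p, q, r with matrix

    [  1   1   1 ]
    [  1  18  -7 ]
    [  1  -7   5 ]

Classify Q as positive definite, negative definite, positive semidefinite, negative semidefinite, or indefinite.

positive definite

An LDLᵀ factorisation of A has diagonal entries 1, 17, 4/17.
That gives 3 positive pivots.
Hence Q is positive definite.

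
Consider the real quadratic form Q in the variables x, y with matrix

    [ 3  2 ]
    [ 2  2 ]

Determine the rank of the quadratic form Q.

2

Symmetric row and column elimination reduces A to a congruent diagonal form with pivots 3, 2/3.
Counting signs: 2 positive.
The rank is the number of nonzero pivots: 2.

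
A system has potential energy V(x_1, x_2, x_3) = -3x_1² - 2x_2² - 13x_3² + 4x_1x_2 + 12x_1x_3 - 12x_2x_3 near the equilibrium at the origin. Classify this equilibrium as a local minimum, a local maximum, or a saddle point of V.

The Hessian at the origin is H = [[-6, 4, 12], [4, -4, -12], [12, -12, -26]].
Congruent diagonalization of H (simultaneous row and column reduction) yields pivots -6, -4/3, 10.
Counting signs: 1 positive, 2 negative.
H is indefinite, so the origin is a saddle point.

saddle point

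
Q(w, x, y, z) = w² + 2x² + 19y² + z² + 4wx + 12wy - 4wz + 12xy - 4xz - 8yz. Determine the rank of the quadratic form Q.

4

Write A = [[1, 2, 6, -2], [2, 2, 6, -2], [6, 6, 19, -4], [-2, -2, -4, 1]].
An LDLᵀ factorisation of A has diagonal entries 1, -2, 1, -5.
So there are 2 positive, 2 negative pivots.
The rank is the number of nonzero pivots: 4.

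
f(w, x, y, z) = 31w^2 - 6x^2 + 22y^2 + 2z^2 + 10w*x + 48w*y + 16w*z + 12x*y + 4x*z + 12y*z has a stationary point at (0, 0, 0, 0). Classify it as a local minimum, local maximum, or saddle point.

saddle point

The Hessian at the origin is H = [[62, 10, 48, 16], [10, -12, 12, 4], [48, 12, 44, 12], [16, 4, 12, 4]].
An LDLᵀ factorisation of H has diagonal entries 62, -422/31, 1724/211, 8/431.
So there are 3 positive, 1 negative pivots.
H is indefinite, so the origin is a saddle point.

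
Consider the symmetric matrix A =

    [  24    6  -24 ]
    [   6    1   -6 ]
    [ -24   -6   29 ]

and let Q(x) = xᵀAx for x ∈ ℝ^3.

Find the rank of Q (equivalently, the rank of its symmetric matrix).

Congruent diagonalization of A (simultaneous row and column reduction) yields pivots 24, -1/2, 5.
So there are 2 positive, 1 negative pivots.
The rank is the number of nonzero pivots: 3.

3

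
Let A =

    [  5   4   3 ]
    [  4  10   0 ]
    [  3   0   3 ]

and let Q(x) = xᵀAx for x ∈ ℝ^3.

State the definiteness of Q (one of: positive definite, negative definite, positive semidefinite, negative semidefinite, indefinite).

positive definite

Leading principal minors: Δ_1 = 5, Δ_2 = 34, Δ_3 = 12.
All leading principal minors are positive, so by Sylvester's criterion Q is positive definite.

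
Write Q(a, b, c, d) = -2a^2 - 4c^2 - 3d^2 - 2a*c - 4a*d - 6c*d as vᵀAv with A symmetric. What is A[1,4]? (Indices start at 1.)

-2

The coefficient of a·d in Q is -4. For a symmetric A this equals A[1,4] + A[4,1] = 2·A[1,4].
So A[1,4] = -4/2 = -2.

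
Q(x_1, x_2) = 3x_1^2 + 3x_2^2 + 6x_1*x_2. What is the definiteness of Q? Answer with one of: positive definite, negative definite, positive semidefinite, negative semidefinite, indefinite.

positive semidefinite

The symmetric matrix of Q is [[3, 3], [3, 3]].
For the 2×2 matrix [[3, 3], [3, 3]]: det = 3·3 − (3)² = 0, trace = 6.
det = 0 so one eigenvalue is zero; the form is semidefinite with the sign of the trace.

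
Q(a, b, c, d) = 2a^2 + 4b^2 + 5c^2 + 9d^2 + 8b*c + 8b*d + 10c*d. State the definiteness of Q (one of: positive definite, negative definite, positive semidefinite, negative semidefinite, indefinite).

positive definite

The associated matrix is A = [[2, 0, 0, 0], [0, 4, 4, 4], [0, 4, 5, 5], [0, 4, 5, 9]].
Symmetric row and column elimination reduces A to a congruent diagonal form with pivots 2, 4, 1, 4.
Counting signs: 4 positive.
Hence Q is positive definite.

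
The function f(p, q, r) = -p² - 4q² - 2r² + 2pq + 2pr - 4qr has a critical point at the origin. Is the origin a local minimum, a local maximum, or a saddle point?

The Hessian at the origin is H = [[-2, 2, 2], [2, -8, -4], [2, -4, -4]].
Congruent diagonalization of H (simultaneous row and column reduction) yields pivots -2, -6, -4/3.
So there are 3 negative pivots.
H is negative definite, so the origin is a strict local maximum.

local maximum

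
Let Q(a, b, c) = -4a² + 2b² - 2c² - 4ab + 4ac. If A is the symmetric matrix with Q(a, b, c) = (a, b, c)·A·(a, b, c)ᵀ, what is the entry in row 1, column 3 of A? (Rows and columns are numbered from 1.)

The coefficient of a·c in Q is 4. For a symmetric A this equals A[1,3] + A[3,1] = 2·A[1,3].
So A[1,3] = 4/2 = 2.

2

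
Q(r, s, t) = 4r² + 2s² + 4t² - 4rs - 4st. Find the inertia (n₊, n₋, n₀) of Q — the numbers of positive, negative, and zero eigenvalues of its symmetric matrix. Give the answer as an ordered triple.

(2, 0, 1)

The associated matrix is A = [[4, -2, 0], [-2, 2, -2], [0, -2, 4]].
Symmetric row and column elimination reduces A to a congruent diagonal form with pivots 4, 1, 0.
Counting signs: 2 positive, 1 zero.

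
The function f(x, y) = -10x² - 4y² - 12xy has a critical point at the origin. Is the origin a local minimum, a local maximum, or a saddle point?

local maximum

The Hessian at the origin is H = [[-20, -12], [-12, -8]].
det H = -20·-8 − (-12)² = 16 > 0 and H[1,1] = -20 < 0, so H is negative definite.
Therefore the origin is a local maximum.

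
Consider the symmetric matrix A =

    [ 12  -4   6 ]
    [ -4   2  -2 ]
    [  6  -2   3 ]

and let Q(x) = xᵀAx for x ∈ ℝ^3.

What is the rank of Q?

Congruent diagonalization of A (simultaneous row and column reduction) yields pivots 12, 2/3, 0.
So there are 2 positive, 1 zero pivots.
The rank is the number of nonzero pivots: 2.

2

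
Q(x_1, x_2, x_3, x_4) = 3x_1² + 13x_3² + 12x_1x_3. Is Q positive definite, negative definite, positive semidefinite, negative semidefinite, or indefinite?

The associated matrix is A = [[3, 0, 6, 0], [0, 0, 0, 0], [6, 0, 13, 0], [0, 0, 0, 0]].
Symmetric row and column elimination reduces A to a congruent diagonal form with pivots 3, 0, 1, 0.
That gives 2 positive, 2 zero pivots.
Hence Q is positive semidefinite.

positive semidefinite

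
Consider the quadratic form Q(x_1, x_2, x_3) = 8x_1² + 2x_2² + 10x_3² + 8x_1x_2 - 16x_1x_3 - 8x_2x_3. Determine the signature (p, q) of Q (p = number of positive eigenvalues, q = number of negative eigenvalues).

Write A = [[8, 4, -8], [4, 2, -4], [-8, -4, 10]].
Congruent diagonalization of A (simultaneous row and column reduction) yields pivots 8, 0, 2.
Counting signs: 2 positive, 1 zero.

(2, 0)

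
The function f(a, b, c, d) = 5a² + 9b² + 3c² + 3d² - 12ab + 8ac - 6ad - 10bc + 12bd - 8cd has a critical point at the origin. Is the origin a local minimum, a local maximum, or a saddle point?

The Hessian at the origin is H = [[10, -12, 8, -6], [-12, 18, -10, 12], [8, -10, 6, -8], [-6, 12, -8, 6]].
Symmetric row and column elimination reduces H to a congruent diagonal form with pivots 10, 18/5, -4/9, 12.
So there are 3 positive, 1 negative pivots.
H is indefinite, so the origin is a saddle point.

saddle point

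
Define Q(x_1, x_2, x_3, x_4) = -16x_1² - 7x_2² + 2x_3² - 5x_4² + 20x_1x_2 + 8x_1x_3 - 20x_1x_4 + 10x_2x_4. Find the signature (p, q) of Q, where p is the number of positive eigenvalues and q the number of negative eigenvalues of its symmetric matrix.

Write A = [[-16, 10, 4, -10], [10, -7, 0, 5], [4, 0, 2, 0], [-10, 5, 0, -5]].
Congruent diagonalization of A (simultaneous row and column reduction) yields pivots -16, -3/4, 34/3, -10/17.
Counting signs: 1 positive, 3 negative.

(1, 3)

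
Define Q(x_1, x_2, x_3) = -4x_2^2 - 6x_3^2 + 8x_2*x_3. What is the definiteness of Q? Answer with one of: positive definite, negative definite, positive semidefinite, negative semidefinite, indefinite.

negative semidefinite

The associated matrix is A = [[0, 0, 0], [0, -4, 4], [0, 4, -6]].
Applying the same elementary operations to the rows and columns of A produces a congruent diagonal matrix with entries 0, -4, -2.
Counting signs: 2 negative, 1 zero.
Hence Q is negative semidefinite.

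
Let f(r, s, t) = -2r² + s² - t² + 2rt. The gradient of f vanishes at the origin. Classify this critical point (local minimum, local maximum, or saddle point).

saddle point

The Hessian at the origin is H = [[-4, 0, 2], [0, 2, 0], [2, 0, -2]].
Congruent diagonalization of H (simultaneous row and column reduction) yields pivots -4, 2, -1.
That gives 1 positive, 2 negative pivots.
H is indefinite, so the origin is a saddle point.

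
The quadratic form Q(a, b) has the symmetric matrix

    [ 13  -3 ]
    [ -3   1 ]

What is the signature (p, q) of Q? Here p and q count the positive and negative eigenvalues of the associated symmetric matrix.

Row-reducing A symmetrically gives the diagonal entries 13, 4/13.
That gives 2 positive pivots.

(2, 0)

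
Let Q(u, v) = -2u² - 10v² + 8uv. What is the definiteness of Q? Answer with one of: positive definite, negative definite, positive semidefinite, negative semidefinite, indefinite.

The associated matrix is A = [[-2, 4], [4, -10]].
Symmetric row and column elimination reduces A to a congruent diagonal form with pivots -2, -2.
Counting signs: 2 negative.
Hence Q is negative definite.

negative definite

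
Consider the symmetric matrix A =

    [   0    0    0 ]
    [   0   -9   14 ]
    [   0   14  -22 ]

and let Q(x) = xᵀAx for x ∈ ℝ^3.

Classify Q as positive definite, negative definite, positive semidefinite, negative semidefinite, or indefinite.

negative semidefinite

Congruent diagonalization of A (simultaneous row and column reduction) yields pivots 0, -9, -2/9.
Counting signs: 2 negative, 1 zero.
Hence Q is negative semidefinite.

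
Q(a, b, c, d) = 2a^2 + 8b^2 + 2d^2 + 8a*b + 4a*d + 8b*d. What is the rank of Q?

The associated matrix is A = [[2, 4, 0, 2], [4, 8, 0, 4], [0, 0, 0, 0], [2, 4, 0, 2]].
Row-reducing A symmetrically gives the diagonal entries 2, 0, 0, 0.
That gives 1 positive, 3 zero pivots.
The rank is the number of nonzero pivots: 1.

1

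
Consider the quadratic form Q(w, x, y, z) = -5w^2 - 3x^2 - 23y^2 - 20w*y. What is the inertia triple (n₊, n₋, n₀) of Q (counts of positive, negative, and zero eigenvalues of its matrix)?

(0, 3, 1)

Write A = [[-5, 0, -10, 0], [0, -3, 0, 0], [-10, 0, -23, 0], [0, 0, 0, 0]].
Applying the same elementary operations to the rows and columns of A produces a congruent diagonal matrix with entries -5, -3, -3, 0.
That gives 3 negative, 1 zero pivots.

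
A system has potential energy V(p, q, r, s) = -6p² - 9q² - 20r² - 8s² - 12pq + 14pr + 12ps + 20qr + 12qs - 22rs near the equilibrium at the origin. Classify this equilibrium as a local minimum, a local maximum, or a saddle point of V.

local maximum

The Hessian at the origin is H = [[-12, -12, 14, 12], [-12, -18, 20, 12], [14, 20, -40, -22], [12, 12, -22, -16]].
Congruent diagonalization of H (simultaneous row and column reduction) yields pivots -12, -6, -53/3, -20/53.
Counting signs: 4 negative.
H is negative definite, so the origin is a strict local maximum.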